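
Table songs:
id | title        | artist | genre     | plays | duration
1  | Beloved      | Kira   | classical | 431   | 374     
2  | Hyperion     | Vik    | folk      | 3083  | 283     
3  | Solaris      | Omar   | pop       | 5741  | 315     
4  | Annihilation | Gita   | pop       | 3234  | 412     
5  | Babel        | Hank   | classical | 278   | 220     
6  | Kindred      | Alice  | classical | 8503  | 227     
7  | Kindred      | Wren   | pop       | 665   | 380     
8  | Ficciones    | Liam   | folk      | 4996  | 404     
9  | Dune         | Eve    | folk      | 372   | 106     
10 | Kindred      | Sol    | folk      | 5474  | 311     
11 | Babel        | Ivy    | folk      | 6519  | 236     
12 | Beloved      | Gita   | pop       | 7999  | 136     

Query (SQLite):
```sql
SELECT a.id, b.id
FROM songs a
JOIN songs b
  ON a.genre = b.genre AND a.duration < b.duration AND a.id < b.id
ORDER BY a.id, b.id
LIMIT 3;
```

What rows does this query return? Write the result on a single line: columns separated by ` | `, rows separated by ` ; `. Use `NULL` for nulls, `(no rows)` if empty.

Pairs (a,b) with same genre, a.duration < b.duration, a.id < b.id.
genre groups: classical:{1,5,6} folk:{2,8,9,10,11} pop:{3,4,7,12}
Ordered by (a.id, b.id); first 3.

2 | 8 ; 2 | 10 ; 3 | 4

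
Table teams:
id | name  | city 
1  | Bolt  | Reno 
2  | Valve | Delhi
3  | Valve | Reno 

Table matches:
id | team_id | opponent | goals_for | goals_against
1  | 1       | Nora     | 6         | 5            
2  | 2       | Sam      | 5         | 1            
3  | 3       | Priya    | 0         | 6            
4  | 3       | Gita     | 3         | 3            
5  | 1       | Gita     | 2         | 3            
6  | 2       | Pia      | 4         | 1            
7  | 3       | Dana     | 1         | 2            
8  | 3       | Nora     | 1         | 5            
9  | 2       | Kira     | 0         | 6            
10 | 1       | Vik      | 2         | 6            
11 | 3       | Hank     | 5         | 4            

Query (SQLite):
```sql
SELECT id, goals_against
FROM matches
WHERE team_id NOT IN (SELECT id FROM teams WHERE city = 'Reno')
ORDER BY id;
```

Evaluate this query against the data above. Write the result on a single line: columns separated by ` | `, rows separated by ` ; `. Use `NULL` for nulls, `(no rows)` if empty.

Inner query: teams.id where city = 'Reno'.
Outer: keep matches rows whose team_id is not in that set.
Inner query → {1, 3}

2 | 1 ; 6 | 1 ; 9 | 6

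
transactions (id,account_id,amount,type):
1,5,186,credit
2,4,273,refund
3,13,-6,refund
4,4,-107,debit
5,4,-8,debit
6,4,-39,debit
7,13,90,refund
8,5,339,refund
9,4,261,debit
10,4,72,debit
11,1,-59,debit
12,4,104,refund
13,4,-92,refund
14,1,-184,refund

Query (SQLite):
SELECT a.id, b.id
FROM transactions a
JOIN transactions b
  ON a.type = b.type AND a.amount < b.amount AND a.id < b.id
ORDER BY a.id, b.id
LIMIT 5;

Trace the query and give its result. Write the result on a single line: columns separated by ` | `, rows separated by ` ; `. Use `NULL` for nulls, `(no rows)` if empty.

2 | 8 ; 3 | 7 ; 3 | 8 ; 3 | 12 ; 4 | 5

Pairs (a,b) with same type, a.amount < b.amount, a.id < b.id.
type groups: credit:{1} debit:{4,5,6,9,10,11} refund:{2,3,7,8,12,13,14}
Ordered by (a.id, b.id); first 5.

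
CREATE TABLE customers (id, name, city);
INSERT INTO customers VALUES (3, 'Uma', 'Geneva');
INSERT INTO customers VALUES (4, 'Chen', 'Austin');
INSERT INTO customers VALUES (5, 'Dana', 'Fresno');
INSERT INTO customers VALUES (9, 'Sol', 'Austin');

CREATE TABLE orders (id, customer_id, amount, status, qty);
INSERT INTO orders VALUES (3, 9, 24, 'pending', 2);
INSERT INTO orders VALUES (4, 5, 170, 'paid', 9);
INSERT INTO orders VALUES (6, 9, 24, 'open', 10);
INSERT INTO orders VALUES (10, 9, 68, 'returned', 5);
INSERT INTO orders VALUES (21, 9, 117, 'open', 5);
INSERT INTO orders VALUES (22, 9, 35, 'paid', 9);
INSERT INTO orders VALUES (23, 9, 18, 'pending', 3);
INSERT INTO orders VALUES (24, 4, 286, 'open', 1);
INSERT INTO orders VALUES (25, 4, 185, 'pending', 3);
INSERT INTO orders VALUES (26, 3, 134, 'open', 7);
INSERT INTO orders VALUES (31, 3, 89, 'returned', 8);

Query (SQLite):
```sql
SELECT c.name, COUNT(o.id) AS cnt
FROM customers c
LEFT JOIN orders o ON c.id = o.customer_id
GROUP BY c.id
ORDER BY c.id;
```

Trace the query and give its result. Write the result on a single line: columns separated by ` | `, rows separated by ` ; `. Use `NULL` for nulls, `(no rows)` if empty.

Uma | 2 ; Chen | 2 ; Dana | 1 ; Sol | 6

LEFT JOIN keeps every customers row; unmatched ones get NULL for orders columns.
Group by customers.id and compute COUNT(o.id). COUNT(col) of an all-NULL group is 0.
  3: ids {26, 31} → COUNT(o.id)=2
  4: ids {24, 25} → COUNT(o.id)=2
  5: ids {4} → COUNT(o.id)=1
  9: ids {3, 6, 10, 21, 22, 23} → COUNT(o.id)=6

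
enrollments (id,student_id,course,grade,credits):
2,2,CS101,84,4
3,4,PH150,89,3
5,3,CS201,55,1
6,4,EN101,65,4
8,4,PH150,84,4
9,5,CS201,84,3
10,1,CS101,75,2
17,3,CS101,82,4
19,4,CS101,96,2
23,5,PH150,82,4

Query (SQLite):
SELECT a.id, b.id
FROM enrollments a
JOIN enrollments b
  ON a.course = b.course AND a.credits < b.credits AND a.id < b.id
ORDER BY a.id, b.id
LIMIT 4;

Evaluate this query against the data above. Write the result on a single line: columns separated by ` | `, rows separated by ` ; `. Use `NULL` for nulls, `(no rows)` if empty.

Pairs (a,b) with same course, a.credits < b.credits, a.id < b.id.
course groups: CS101:{2,10,17,19} CS201:{5,9} EN101:{6} PH150:{3,8,23}
Ordered by (a.id, b.id); first 4.

3 | 8 ; 3 | 23 ; 5 | 9 ; 10 | 17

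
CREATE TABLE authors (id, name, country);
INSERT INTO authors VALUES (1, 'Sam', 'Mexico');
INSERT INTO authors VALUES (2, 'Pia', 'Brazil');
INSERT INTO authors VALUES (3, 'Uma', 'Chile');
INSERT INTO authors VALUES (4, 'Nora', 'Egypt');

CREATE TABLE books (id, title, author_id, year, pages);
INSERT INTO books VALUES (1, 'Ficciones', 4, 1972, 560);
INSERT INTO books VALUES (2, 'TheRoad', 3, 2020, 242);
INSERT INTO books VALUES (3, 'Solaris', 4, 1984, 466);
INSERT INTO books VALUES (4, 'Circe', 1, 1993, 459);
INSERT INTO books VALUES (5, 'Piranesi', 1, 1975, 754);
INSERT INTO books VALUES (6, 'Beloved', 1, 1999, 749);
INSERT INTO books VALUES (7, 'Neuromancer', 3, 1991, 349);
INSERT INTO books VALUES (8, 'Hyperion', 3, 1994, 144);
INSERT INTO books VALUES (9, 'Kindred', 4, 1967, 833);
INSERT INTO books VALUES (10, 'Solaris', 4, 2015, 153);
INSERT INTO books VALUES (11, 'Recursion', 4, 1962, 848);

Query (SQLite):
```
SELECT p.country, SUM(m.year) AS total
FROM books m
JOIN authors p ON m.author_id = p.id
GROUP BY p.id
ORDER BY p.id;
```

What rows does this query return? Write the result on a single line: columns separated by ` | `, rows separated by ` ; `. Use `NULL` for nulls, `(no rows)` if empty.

Join each books row to its authors via author_id.
Group joined rows by authors.id; compute SUM(m.year) per group.
  1: ids {4, 5, 6} → SUM(m.year)=5967
  3: ids {2, 7, 8} → SUM(m.year)=6005
  4: ids {1, 3, 9, 10, 11} → SUM(m.year)=9900

Mexico | 5967 ; Chile | 6005 ; Egypt | 9900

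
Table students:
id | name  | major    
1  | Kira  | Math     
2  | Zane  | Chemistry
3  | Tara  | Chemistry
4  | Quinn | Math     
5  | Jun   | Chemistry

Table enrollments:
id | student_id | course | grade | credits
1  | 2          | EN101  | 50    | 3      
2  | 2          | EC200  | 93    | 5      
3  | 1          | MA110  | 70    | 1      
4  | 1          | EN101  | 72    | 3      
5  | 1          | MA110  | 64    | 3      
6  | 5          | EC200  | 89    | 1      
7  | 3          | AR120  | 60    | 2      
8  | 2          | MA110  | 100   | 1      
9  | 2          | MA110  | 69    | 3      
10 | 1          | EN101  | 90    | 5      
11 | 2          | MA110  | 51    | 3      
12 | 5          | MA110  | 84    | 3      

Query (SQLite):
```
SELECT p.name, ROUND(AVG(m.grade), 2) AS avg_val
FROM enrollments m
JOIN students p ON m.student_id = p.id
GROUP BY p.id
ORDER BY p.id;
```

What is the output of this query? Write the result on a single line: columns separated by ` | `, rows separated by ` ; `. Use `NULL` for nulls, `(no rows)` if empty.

Kira | 74 ; Zane | 72.6 ; Tara | 60 ; Jun | 86.5

Join each enrollments row to its students via student_id.
Group joined rows by students.id; compute ROUND(AVG(m.grade), 2) per group.
  1: ids {3, 4, 5, 10} → ROUND(AVG(m.grade), 2)=74
  2: ids {1, 2, 8, 9, 11} → ROUND(AVG(m.grade), 2)=72.6
  3: ids {7} → ROUND(AVG(m.grade), 2)=60
  5: ids {6, 12} → ROUND(AVG(m.grade), 2)=86.5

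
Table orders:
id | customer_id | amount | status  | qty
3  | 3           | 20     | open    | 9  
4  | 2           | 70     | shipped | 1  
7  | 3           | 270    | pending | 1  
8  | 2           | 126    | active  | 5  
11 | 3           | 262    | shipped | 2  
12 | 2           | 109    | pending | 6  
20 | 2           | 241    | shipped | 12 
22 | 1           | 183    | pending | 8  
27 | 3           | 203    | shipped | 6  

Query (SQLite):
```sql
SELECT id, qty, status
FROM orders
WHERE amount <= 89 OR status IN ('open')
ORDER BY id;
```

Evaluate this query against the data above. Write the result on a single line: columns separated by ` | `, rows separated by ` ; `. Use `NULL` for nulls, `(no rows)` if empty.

3 | 9 | open ; 4 | 1 | shipped

amount <= 89: ids {3, 4}
status IN ('open'): ids {3}
Combine with OR.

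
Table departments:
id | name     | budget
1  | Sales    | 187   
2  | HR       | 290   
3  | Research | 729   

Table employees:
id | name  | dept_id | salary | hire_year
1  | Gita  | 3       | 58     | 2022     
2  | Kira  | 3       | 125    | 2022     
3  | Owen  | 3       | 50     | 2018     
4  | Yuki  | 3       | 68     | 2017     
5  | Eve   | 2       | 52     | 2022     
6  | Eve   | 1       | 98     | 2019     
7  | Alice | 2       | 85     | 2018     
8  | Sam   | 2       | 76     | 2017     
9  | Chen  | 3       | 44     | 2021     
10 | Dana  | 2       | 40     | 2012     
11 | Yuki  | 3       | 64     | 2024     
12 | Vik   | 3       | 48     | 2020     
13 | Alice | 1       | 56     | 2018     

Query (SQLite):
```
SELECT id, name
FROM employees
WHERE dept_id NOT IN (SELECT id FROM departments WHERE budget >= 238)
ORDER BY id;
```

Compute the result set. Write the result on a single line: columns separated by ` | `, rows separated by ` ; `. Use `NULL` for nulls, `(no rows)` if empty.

6 | Eve ; 13 | Alice

Inner query: departments.id where budget >= 238.
Outer: keep employees rows whose dept_id is not in that set.
Inner query → {2, 3}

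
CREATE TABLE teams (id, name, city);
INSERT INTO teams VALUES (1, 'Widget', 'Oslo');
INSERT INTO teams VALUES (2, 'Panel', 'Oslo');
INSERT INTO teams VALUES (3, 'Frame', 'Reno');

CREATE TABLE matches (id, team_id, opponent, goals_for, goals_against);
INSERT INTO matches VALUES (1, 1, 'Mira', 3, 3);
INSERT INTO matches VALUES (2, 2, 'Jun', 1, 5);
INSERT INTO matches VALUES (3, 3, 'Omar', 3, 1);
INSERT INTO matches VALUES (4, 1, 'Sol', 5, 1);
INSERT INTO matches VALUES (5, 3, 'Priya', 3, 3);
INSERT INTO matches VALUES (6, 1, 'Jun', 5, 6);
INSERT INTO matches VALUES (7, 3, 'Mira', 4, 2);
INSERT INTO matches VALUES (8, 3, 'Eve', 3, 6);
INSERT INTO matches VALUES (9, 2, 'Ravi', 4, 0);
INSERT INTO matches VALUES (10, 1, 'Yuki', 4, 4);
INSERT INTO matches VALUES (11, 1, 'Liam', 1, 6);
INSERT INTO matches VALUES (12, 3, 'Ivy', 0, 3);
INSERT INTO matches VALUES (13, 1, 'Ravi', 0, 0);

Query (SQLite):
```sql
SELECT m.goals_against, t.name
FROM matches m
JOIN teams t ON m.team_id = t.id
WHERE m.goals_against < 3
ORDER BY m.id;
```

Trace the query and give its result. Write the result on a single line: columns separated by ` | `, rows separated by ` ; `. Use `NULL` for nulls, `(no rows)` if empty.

Each matches row matches the teams row where team_id = teams.id.
Then keep rows with m.goals_against < 3.

1 | Frame ; 1 | Widget ; 2 | Frame ; 0 | Panel ; 0 | Widget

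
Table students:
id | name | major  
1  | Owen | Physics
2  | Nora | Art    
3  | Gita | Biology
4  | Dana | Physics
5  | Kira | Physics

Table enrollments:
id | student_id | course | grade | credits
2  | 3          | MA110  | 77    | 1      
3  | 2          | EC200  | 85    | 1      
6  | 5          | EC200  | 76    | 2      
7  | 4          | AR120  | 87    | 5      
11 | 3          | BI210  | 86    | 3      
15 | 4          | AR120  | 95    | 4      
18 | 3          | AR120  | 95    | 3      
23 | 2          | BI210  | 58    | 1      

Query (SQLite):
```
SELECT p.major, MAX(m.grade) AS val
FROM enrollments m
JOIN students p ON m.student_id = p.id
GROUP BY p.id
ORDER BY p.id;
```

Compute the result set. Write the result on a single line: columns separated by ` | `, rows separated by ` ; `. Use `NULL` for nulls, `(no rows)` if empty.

Art | 85 ; Biology | 95 ; Physics | 95 ; Physics | 76

Join each enrollments row to its students via student_id.
Group joined rows by students.id; compute MAX(m.grade) per group.
  2: ids {3, 23} → MAX(m.grade)=85
  3: ids {2, 11, 18} → MAX(m.grade)=95
  4: ids {7, 15} → MAX(m.grade)=95
  5: ids {6} → MAX(m.grade)=76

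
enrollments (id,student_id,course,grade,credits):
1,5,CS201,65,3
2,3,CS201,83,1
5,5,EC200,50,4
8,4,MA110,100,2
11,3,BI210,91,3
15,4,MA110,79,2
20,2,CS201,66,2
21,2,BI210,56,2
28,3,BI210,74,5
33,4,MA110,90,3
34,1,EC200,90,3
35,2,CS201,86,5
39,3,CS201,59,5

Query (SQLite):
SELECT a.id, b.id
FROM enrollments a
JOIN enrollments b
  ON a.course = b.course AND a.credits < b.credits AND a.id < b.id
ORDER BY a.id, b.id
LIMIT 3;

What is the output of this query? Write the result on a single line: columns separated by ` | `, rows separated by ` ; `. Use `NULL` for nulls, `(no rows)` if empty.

1 | 35 ; 1 | 39 ; 2 | 20

Pairs (a,b) with same course, a.credits < b.credits, a.id < b.id.
course groups: BI210:{11,21,28} CS201:{1,2,20,35,39} EC200:{5,34} MA110:{8,15,33}
Ordered by (a.id, b.id); first 3.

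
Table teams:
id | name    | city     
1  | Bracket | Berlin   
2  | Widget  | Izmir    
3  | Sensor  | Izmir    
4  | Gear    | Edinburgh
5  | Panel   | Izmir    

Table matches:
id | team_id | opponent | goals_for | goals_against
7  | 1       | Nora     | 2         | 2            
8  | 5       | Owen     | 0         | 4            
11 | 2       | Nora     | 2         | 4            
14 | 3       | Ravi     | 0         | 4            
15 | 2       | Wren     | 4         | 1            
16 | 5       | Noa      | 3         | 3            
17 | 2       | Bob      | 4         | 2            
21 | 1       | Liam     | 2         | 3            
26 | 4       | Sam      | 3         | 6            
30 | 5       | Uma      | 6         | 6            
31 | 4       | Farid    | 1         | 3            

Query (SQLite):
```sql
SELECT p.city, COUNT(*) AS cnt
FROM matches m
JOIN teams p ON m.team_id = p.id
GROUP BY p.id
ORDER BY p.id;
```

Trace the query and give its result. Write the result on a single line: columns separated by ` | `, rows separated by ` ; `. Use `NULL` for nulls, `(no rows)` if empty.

Berlin | 2 ; Izmir | 3 ; Izmir | 1 ; Edinburgh | 2 ; Izmir | 3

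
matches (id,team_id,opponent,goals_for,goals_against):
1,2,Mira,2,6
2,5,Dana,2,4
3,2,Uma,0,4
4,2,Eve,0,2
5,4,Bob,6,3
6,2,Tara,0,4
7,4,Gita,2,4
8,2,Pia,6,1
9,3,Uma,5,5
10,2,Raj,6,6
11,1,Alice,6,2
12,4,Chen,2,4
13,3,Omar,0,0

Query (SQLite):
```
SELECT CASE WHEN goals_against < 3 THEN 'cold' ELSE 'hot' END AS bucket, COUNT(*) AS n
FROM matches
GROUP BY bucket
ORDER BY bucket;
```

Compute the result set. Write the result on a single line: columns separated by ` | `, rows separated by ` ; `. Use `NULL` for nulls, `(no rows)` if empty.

Bucket rows by goals_against < 3 → 'cold' else 'hot'; count each bucket.

cold | 4 ; hot | 9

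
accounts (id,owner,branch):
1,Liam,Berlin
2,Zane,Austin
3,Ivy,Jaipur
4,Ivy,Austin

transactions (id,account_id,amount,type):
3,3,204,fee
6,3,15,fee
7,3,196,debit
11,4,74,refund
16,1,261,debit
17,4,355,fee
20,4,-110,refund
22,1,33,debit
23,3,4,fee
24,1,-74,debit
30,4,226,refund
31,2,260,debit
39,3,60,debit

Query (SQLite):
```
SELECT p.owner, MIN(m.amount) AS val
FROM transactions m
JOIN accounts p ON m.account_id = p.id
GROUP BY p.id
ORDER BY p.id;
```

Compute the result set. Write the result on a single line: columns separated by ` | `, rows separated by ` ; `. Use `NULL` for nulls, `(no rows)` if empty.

Join each transactions row to its accounts via account_id.
Group joined rows by accounts.id; compute MIN(m.amount) per group.
  1: ids {16, 22, 24} → MIN(m.amount)=-74
  2: ids {31} → MIN(m.amount)=260
  3: ids {3, 6, 7, 23, 39} → MIN(m.amount)=4
  4: ids {11, 17, 20, 30} → MIN(m.amount)=-110

Liam | -74 ; Zane | 260 ; Ivy | 4 ; Ivy | -110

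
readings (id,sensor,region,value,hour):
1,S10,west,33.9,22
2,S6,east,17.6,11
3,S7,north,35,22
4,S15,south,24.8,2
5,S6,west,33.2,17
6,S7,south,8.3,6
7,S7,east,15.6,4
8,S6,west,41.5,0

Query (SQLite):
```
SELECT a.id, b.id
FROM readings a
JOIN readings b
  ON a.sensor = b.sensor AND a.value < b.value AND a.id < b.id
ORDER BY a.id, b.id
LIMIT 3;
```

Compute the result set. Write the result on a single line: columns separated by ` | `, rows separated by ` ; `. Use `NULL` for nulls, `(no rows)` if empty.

Pairs (a,b) with same sensor, a.value < b.value, a.id < b.id.
sensor groups: S10:{1} S15:{4} S6:{2,5,8} S7:{3,6,7}
Ordered by (a.id, b.id); first 3.

2 | 5 ; 2 | 8 ; 5 | 8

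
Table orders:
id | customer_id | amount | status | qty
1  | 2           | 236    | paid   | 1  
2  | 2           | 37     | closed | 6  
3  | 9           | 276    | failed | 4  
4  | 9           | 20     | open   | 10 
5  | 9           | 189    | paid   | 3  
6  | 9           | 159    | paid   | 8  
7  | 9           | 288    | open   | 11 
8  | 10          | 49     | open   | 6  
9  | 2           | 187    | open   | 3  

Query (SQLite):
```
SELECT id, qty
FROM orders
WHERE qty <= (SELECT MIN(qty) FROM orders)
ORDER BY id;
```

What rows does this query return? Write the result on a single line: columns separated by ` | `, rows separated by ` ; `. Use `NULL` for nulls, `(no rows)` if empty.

Scalar subquery: MIN(qty) over all orders rows = 1.
Keep rows where qty <= that value.

1 | 1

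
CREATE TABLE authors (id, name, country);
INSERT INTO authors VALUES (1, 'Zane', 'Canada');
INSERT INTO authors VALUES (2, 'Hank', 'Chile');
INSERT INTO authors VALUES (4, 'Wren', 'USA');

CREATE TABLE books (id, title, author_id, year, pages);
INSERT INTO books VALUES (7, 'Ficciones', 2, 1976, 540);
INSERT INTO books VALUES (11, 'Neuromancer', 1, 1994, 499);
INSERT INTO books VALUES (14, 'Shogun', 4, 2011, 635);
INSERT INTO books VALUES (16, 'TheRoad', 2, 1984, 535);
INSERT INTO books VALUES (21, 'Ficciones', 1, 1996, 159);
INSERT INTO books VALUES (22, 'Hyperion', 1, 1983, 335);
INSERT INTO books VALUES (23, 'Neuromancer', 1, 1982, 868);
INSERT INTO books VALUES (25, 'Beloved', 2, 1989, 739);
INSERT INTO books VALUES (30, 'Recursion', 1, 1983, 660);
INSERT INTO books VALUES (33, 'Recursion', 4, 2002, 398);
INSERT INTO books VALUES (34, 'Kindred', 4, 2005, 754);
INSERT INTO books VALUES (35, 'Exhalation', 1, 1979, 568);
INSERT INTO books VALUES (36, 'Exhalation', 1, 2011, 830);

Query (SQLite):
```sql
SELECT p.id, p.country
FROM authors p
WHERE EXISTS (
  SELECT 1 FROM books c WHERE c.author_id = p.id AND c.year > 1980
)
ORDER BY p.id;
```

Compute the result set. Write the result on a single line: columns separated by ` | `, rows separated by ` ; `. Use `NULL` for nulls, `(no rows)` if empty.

1 | Canada ; 2 | Chile ; 4 | USA

For each authors row, check whether any books with matching author_id has year > 1980.
Keep rows where that is true.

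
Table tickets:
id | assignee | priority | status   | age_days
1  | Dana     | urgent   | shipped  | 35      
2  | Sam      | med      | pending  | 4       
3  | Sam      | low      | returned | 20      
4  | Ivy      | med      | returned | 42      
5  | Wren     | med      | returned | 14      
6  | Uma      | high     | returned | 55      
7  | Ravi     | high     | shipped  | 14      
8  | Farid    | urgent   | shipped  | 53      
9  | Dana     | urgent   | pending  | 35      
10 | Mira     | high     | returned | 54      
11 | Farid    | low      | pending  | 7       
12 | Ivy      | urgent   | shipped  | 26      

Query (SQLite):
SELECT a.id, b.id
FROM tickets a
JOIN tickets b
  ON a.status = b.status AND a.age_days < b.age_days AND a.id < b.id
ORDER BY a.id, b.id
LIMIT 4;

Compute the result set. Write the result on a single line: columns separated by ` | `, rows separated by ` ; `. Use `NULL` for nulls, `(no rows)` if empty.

1 | 8 ; 2 | 9 ; 2 | 11 ; 3 | 4

Pairs (a,b) with same status, a.age_days < b.age_days, a.id < b.id.
status groups: pending:{2,9,11} returned:{3,4,5,6,10} shipped:{1,7,8,12}
Ordered by (a.id, b.id); first 4.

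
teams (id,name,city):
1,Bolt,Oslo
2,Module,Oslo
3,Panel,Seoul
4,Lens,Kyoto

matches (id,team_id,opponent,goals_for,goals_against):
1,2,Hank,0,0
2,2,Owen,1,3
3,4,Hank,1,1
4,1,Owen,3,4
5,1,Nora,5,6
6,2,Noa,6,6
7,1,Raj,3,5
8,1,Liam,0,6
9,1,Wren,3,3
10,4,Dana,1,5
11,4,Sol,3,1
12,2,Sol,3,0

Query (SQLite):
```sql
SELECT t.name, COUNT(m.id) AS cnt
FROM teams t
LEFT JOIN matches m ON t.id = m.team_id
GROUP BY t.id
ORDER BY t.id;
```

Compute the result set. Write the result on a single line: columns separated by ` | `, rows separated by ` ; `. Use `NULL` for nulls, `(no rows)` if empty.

LEFT JOIN keeps every teams row; unmatched ones get NULL for matches columns.
Group by teams.id and compute COUNT(m.id). COUNT(col) of an all-NULL group is 0.
  1: ids {4, 5, 7, 8, 9} → COUNT(m.id)=5
  2: ids {1, 2, 6, 12} → COUNT(m.id)=4
  3: ids {—} → COUNT(m.id)=0
  4: ids {3, 10, 11} → COUNT(m.id)=3

Bolt | 5 ; Module | 4 ; Panel | 0 ; Lens | 3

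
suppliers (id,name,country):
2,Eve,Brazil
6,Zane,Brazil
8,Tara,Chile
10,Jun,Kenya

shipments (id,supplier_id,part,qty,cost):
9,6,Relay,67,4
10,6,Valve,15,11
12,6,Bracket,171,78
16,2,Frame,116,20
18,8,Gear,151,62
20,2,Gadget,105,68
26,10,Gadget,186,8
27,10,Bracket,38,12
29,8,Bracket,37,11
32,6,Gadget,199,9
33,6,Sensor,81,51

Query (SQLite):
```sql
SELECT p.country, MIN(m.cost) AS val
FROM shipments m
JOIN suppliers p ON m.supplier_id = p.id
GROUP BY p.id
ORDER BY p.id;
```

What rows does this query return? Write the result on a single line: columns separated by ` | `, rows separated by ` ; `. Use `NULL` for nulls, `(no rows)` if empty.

Join each shipments row to its suppliers via supplier_id.
Group joined rows by suppliers.id; compute MIN(m.cost) per group.
  2: ids {16, 20} → MIN(m.cost)=20
  6: ids {9, 10, 12, 32, 33} → MIN(m.cost)=4
  8: ids {18, 29} → MIN(m.cost)=11
  10: ids {26, 27} → MIN(m.cost)=8

Brazil | 20 ; Brazil | 4 ; Chile | 11 ; Kenya | 8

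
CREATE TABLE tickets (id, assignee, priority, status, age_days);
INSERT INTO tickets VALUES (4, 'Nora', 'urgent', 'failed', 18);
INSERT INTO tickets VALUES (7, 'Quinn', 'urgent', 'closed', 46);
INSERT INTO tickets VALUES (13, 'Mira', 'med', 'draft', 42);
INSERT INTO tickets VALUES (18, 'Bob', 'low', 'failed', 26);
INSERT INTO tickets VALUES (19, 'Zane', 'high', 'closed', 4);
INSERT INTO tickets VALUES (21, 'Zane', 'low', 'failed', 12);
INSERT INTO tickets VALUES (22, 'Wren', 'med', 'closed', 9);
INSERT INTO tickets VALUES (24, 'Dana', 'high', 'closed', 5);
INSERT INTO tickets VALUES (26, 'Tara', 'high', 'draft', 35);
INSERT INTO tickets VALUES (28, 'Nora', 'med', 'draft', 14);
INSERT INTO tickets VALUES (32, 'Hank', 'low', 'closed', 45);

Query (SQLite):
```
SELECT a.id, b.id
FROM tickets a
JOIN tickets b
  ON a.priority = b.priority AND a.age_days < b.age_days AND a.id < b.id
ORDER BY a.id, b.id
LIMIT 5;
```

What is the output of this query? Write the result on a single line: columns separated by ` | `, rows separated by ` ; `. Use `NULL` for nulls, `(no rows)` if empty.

Pairs (a,b) with same priority, a.age_days < b.age_days, a.id < b.id.
priority groups: high:{19,24,26} low:{18,21,32} med:{13,22,28} urgent:{4,7}
Ordered by (a.id, b.id); first 5.

4 | 7 ; 18 | 32 ; 19 | 24 ; 19 | 26 ; 21 | 32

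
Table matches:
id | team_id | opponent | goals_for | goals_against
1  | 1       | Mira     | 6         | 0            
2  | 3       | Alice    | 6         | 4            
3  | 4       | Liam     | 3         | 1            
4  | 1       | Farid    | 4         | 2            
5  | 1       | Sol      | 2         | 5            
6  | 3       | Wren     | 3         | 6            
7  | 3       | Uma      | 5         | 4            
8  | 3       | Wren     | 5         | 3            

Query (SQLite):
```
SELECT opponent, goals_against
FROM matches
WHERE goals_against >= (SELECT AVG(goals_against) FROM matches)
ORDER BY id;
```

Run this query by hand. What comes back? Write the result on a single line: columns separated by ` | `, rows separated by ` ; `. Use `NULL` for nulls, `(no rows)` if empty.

Scalar subquery: AVG(goals_against) over all matches rows = 3.125.
Keep rows where goals_against >= that value.

Alice | 4 ; Sol | 5 ; Wren | 6 ; Uma | 4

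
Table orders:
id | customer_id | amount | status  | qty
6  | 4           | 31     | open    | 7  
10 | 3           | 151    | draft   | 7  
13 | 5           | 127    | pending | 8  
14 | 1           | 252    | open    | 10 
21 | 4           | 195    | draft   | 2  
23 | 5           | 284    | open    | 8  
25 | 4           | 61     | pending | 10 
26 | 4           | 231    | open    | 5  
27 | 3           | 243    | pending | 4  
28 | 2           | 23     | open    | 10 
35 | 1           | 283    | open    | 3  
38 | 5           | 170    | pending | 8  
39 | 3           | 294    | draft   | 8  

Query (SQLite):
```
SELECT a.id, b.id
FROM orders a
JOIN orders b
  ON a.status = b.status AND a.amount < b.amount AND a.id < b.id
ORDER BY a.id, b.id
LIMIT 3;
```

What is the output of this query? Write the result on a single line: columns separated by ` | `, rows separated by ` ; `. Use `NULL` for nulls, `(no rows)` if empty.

Pairs (a,b) with same status, a.amount < b.amount, a.id < b.id.
status groups: draft:{10,21,39} open:{6,14,23,26,28,35} pending:{13,25,27,38}
Ordered by (a.id, b.id); first 3.

6 | 14 ; 6 | 23 ; 6 | 26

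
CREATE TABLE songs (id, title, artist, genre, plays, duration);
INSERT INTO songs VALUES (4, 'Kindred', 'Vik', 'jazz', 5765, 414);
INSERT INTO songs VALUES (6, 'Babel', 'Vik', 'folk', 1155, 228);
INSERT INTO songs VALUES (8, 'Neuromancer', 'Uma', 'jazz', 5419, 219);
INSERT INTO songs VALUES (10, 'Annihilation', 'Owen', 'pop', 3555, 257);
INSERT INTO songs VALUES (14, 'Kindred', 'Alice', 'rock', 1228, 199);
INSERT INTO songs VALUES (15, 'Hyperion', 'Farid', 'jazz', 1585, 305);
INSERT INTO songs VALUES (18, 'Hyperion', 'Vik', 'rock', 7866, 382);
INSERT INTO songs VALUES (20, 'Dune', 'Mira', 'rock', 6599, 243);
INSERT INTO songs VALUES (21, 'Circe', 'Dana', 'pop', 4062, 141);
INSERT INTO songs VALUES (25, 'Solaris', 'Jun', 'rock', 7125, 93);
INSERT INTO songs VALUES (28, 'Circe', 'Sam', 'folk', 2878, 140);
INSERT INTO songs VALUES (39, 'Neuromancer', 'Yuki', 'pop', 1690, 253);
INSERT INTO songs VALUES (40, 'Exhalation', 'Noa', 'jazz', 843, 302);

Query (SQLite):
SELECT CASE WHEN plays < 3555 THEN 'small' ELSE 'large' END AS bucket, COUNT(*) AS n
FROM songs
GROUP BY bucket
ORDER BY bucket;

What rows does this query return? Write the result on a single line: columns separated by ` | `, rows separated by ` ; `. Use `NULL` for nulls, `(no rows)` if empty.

large | 7 ; small | 6

Bucket rows by plays < 3555 → 'small' else 'large'; count each bucket.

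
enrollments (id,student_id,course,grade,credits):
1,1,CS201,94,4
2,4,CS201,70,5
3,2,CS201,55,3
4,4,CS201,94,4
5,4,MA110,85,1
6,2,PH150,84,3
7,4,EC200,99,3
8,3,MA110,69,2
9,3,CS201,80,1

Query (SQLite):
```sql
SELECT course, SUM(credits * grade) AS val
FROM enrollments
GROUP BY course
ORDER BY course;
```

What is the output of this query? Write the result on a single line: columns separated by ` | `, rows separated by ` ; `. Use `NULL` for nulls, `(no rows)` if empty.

For each row compute credits * grade.
Group by course; take SUM of the expression per group.
  CS201: ids {1, 2, 3, 4, 9} → SUM(credits * grade)=1347
  EC200: ids {7} → SUM(credits * grade)=297
  MA110: ids {5, 8} → SUM(credits * grade)=223
  PH150: ids {6} → SUM(credits * grade)=252

CS201 | 1347 ; EC200 | 297 ; MA110 | 223 ; PH150 | 252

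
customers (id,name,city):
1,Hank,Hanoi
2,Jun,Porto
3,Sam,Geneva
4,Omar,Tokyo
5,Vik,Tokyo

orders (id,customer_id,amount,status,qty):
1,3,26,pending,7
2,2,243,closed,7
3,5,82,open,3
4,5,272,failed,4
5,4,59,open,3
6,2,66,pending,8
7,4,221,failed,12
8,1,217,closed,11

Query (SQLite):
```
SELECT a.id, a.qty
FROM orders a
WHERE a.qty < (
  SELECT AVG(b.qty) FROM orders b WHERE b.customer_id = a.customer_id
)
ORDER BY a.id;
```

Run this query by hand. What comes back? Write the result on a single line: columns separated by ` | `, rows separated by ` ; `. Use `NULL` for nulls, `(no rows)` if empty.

For each orders row a, compute AVG(qty) over rows sharing a.customer_id.
Keep row a if a.qty < that per-group AVG.
  customer_id=1: AVG(qty) = 11.0
  customer_id=2: AVG(qty) = 7.5
  customer_id=3: AVG(qty) = 7.0
  customer_id=4: AVG(qty) = 7.5
  customer_id=5: AVG(qty) = 3.5

2 | 7 ; 3 | 3 ; 5 | 3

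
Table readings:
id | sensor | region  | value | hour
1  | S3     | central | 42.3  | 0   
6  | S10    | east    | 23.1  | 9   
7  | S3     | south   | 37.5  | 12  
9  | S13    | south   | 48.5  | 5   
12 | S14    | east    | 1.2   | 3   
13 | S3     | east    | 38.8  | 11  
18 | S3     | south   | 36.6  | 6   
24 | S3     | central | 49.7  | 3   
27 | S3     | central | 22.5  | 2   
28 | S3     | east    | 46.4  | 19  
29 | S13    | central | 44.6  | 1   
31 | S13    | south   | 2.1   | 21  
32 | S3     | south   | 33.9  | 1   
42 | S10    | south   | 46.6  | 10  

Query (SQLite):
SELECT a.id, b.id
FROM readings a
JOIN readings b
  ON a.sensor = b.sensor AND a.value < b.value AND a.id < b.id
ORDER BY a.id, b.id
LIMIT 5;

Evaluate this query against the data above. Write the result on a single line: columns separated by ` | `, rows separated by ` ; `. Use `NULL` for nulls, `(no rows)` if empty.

1 | 24 ; 1 | 28 ; 6 | 42 ; 7 | 13 ; 7 | 24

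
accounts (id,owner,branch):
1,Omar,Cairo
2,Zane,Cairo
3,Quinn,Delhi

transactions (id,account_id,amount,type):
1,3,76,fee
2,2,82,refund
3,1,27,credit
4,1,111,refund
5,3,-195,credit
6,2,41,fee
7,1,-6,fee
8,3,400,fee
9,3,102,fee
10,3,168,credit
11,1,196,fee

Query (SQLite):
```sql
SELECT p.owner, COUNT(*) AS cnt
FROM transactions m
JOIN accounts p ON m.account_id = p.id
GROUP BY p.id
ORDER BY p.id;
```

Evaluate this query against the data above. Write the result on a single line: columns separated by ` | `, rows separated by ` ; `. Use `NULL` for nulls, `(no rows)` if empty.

Join each transactions row to its accounts via account_id.
Group joined rows by accounts.id; compute COUNT(*) per group.
  1: ids {3, 4, 7, 11} → COUNT(*)=4
  2: ids {2, 6} → COUNT(*)=2
  3: ids {1, 5, 8, 9, 10} → COUNT(*)=5

Omar | 4 ; Zane | 2 ; Quinn | 5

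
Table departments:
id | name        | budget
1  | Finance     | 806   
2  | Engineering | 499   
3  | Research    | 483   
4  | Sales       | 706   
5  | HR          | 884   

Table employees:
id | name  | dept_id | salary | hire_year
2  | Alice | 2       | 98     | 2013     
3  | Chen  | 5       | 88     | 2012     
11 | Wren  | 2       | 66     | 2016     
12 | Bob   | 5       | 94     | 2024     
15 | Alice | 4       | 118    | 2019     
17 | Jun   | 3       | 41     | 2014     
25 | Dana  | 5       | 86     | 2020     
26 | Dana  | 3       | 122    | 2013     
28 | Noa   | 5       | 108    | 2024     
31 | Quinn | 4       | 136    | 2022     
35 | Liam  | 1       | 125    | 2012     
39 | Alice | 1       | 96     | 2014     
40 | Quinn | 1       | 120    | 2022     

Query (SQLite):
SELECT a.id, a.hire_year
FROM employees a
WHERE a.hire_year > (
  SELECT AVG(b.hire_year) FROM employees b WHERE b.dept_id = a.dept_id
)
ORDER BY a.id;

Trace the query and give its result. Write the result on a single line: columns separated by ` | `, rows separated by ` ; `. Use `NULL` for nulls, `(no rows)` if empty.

11 | 2016 ; 12 | 2024 ; 17 | 2014 ; 28 | 2024 ; 31 | 2022 ; 40 | 2022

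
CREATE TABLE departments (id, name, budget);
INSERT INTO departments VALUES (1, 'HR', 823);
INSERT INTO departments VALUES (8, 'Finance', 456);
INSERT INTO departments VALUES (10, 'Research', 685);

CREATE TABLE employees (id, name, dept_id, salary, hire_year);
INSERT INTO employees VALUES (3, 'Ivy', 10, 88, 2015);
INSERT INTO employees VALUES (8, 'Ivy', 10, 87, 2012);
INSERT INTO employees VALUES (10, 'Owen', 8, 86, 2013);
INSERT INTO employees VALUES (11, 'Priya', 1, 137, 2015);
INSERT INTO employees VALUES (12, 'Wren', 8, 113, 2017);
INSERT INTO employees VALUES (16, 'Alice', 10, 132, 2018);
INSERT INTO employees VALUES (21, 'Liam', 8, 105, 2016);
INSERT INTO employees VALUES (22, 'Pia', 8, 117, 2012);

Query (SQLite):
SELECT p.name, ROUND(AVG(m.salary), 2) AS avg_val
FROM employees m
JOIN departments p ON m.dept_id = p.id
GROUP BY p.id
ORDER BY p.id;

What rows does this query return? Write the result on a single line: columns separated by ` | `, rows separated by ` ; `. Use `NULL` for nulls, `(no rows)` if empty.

HR | 137 ; Finance | 105.25 ; Research | 102.33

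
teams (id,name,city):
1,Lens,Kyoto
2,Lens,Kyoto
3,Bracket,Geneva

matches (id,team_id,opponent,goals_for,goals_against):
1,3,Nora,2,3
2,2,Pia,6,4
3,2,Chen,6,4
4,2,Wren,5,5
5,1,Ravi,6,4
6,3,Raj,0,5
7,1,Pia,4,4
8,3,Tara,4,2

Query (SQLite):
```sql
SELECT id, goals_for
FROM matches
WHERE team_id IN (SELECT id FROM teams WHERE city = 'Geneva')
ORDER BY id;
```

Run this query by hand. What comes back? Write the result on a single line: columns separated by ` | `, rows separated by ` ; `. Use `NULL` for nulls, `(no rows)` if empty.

Inner query: teams.id where city = 'Geneva'.
Outer: keep matches rows whose team_id is in that set.
Inner query → {3}

1 | 2 ; 6 | 0 ; 8 | 4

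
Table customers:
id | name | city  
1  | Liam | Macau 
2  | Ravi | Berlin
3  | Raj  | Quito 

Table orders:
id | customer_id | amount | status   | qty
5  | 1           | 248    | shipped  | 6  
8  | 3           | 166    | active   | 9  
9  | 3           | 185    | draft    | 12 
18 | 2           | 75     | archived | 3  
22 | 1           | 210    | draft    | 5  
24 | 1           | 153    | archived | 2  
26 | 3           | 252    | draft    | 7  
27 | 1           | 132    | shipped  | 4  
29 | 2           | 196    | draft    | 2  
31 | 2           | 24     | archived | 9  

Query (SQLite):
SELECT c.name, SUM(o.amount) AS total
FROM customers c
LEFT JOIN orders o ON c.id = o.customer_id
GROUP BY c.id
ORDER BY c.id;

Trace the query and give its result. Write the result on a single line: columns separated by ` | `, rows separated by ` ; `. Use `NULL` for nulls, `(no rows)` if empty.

LEFT JOIN keeps every customers row; unmatched ones get NULL for orders columns.
Group by customers.id and compute SUM(o.amount). SUM over an all-NULL group is NULL.
  1: ids {5, 22, 24, 27} → SUM(o.amount)=743
  2: ids {18, 29, 31} → SUM(o.amount)=295
  3: ids {8, 9, 26} → SUM(o.amount)=603

Liam | 743 ; Ravi | 295 ; Raj | 603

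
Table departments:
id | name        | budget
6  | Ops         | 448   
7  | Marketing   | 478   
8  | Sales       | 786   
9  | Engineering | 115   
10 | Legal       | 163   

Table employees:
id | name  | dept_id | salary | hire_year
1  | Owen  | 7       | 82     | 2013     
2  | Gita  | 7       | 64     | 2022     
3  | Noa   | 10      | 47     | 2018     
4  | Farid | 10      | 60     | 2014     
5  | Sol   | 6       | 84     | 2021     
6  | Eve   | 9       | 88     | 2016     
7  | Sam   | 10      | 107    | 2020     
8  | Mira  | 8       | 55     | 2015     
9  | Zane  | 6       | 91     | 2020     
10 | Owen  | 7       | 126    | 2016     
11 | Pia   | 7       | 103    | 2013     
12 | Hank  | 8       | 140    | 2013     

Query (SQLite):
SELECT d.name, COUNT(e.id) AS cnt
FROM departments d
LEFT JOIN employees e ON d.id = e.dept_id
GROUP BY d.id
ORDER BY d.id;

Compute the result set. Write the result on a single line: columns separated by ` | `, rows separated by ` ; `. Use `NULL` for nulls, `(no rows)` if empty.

Ops | 2 ; Marketing | 4 ; Sales | 2 ; Engineering | 1 ; Legal | 3

LEFT JOIN keeps every departments row; unmatched ones get NULL for employees columns.
Group by departments.id and compute COUNT(e.id). COUNT(col) of an all-NULL group is 0.
  6: ids {5, 9} → COUNT(e.id)=2
  7: ids {1, 2, 10, 11} → COUNT(e.id)=4
  8: ids {8, 12} → COUNT(e.id)=2
  9: ids {6} → COUNT(e.id)=1
  10: ids {3, 4, 7} → COUNT(e.id)=3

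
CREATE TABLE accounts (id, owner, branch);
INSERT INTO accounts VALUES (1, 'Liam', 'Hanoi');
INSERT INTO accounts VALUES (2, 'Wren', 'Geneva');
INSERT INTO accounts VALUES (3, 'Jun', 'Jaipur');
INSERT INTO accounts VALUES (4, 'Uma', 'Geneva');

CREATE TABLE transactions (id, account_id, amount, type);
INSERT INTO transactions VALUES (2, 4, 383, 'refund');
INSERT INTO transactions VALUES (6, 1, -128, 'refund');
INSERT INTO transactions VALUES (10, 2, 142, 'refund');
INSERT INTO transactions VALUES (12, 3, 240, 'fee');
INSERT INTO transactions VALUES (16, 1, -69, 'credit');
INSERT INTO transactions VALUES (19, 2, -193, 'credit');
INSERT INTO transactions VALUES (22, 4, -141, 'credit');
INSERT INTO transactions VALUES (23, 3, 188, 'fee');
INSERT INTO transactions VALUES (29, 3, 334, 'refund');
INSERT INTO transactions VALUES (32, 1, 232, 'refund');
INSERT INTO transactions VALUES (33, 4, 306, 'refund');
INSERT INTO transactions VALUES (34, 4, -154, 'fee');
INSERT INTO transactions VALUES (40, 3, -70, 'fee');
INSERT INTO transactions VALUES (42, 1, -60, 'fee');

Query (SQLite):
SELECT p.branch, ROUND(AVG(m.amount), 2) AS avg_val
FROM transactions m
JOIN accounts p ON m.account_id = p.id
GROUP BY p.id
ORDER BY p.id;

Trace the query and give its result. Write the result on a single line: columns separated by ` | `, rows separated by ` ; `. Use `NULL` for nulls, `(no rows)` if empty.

Hanoi | -6.25 ; Geneva | -25.5 ; Jaipur | 173 ; Geneva | 98.5

Join each transactions row to its accounts via account_id.
Group joined rows by accounts.id; compute ROUND(AVG(m.amount), 2) per group.
  1: ids {6, 16, 32, 42} → ROUND(AVG(m.amount), 2)=-6.25
  2: ids {10, 19} → ROUND(AVG(m.amount), 2)=-25.5
  3: ids {12, 23, 29, 40} → ROUND(AVG(m.amount), 2)=173
  4: ids {2, 22, 33, 34} → ROUND(AVG(m.amount), 2)=98.5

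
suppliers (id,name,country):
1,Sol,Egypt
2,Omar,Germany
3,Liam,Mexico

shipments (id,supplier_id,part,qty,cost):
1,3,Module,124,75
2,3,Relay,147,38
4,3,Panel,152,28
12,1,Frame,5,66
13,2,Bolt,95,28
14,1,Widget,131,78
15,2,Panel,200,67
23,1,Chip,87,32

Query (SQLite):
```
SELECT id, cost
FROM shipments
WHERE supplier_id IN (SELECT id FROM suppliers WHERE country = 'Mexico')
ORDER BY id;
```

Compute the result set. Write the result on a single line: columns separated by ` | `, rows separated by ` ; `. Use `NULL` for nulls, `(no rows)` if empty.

Inner query: suppliers.id where country = 'Mexico'.
Outer: keep shipments rows whose supplier_id is in that set.
Inner query → {3}

1 | 75 ; 2 | 38 ; 4 | 28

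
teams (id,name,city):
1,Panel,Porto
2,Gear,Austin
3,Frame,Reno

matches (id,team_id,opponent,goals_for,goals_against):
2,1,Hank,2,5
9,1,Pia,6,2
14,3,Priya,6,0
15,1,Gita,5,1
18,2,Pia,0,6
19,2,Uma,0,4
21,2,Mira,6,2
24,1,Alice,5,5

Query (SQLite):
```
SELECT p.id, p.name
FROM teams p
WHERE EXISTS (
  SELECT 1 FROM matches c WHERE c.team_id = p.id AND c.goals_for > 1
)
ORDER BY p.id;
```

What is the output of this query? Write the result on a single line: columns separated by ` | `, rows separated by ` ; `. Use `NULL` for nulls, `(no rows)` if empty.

1 | Panel ; 2 | Gear ; 3 | Frame

For each teams row, check whether any matches with matching team_id has goals_for > 1.
Keep rows where that is true.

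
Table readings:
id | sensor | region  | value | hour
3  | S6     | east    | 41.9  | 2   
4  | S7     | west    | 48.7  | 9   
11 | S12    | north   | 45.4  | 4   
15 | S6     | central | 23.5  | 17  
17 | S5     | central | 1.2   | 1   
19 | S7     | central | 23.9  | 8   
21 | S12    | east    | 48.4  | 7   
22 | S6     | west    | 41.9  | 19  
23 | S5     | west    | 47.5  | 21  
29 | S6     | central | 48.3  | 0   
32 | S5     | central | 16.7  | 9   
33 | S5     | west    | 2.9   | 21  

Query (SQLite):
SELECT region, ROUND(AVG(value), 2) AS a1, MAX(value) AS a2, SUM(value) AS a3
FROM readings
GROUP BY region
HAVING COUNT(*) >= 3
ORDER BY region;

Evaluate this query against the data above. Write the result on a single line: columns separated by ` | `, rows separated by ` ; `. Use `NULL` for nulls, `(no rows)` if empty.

Group readings by region.
Per group compute: ROUND(AVG(value), 2), MAX(value), SUM(value).
HAVING: drop groups with fewer than 3 rows.
  central: ids {15, 17, 19, 29, 32} → ROUND(AVG(value), 2)=22.72, MAX(value)=48.3, SUM(value)=113.6
  east: ids {3, 21} → ROUND(AVG(value), 2)=45.15, MAX(value)=48.4, SUM(value)=90.3
  north: ids {11} → ROUND(AVG(value), 2)=45.4, MAX(value)=45.4, SUM(value)=45.4
  west: ids {4, 22, 23, 33} → ROUND(AVG(value), 2)=35.25, MAX(value)=48.7, SUM(value)=141

central | 22.72 | 48.3 | 113.6 ; west | 35.25 | 48.7 | 141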